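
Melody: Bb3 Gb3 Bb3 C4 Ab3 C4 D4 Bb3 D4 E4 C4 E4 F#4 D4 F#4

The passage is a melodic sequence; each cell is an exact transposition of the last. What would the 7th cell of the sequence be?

Unit = 3 notes; the statements start on Bb3, C4, D4, E4, F#4, moving up a 2nd each time.
Continuing the starts: G#4 → A#4.
From A#4 the exact shape gives A#4 F#4 A#4.

A#4 F#4 A#4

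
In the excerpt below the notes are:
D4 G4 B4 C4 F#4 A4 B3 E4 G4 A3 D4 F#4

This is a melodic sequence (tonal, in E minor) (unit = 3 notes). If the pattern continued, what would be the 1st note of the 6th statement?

The unit is 3 notes. Position-1 pitches of the 4 shown cells: D4, C4, B3, A3.
Extending down a 2nd: G3 → F#3.

F#3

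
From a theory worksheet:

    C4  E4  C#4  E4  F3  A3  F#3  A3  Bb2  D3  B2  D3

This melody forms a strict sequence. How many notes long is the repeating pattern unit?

There are 12 notes; a 4-note unit gives 3 cells:
C4 E4 C#4 E4 | F3 A3 F#3 A3 | Bb2 D3 B2 D3
That's a consistent down a 5th shift per cell, and no other grouping gives one.

4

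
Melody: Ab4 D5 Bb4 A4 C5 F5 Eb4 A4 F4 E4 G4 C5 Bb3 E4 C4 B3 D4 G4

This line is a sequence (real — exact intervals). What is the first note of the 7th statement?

D2

Unit = 6 notes; the statements start on Ab4, Eb4, Bb3, moving down a 4th each time.
Continuing: F3 → C3 → G2 → D2. Statement 7 starts on D2.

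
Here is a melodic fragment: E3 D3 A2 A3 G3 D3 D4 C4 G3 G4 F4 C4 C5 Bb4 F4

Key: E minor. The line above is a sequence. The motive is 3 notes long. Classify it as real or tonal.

Each cell has the same semitone pattern (-2, -5) — intervals are preserved exactly.
And F4 lies outside E minor, so the sequence is real rather than tonal.

real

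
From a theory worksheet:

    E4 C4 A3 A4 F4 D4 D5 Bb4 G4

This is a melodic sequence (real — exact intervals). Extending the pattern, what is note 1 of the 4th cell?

G5

The unit is 3 notes. Position-1 pitches of the 3 shown cells: E4, A4, D5.
One more up a 4th gives G5.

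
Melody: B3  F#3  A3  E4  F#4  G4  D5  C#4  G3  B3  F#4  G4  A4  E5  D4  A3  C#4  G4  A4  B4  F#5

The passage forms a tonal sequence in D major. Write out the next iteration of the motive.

Unit = 7 notes; the statements start on B3, C#4, D4, moving up a 2nd each time.
From E4 the diatonic shape gives E4 B3 D4 A4 B4 C#5 G5.

E4 B3 D4 A4 B4 C#5 G5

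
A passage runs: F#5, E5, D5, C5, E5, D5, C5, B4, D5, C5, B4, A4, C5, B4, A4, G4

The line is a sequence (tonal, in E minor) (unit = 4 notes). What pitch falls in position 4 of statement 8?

The unit is 4 notes. Position-4 pitches of the 4 shown cells: C5, B4, A4, G4.
Extending down a 2nd: F#4 → E4 → D4 → C4.

C4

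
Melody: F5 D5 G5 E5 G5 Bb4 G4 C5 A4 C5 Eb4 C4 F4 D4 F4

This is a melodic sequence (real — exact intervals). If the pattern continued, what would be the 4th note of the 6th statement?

With 5-note cells, note 4 of each statement runs E5, A4, D4.
Each moves down a 5th. Continuing: G3 → C3 → F2.

F2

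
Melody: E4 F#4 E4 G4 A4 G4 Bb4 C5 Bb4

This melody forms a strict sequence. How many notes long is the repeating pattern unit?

3

There are 9 notes; a 3-note unit gives 3 cells:
E4 F#4 E4 | G4 A4 G4 | Bb4 C5 Bb4
Every group is a transposition up a 3rd of the one before; no shorter unit works.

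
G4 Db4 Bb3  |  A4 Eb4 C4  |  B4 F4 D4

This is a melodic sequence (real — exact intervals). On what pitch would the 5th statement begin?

D#5

Unit = 3 notes; the statements start on G4, A4, B4, moving up a 2nd each time.
Continuing: C#5 → D#5. Statement 5 starts on D#5.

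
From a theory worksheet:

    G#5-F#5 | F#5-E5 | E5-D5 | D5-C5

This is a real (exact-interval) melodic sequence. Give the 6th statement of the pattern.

Bb4 Ab4

With a 2-note motive the entries are G#5, F#5, E5, D5, each down a 2nd from the previous.
Extending down a 2nd: C5 → Bb4.
From Bb4 the exact shape gives Bb4 Ab4.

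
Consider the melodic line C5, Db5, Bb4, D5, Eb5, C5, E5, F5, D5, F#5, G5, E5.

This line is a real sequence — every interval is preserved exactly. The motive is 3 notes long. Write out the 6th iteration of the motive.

A#5 B5 G#5

The 3-note cells begin on C5, D5, E5, F#5 — each up a 2nd from the last.
Extending up a 2nd: G#5 → A#5.
Statement 6 starts on A#5 and keeps the same exact contour: A#5 B5 G#5.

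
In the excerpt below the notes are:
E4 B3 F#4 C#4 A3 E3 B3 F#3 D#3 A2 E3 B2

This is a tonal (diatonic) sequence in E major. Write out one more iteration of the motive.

Taking 4-note groups, the heads are E4, A3, D#3: the pattern moves down a 5th.
Statement 4 starts on G#2 and keeps the same diatonic contour: G#2 D#2 A2 E2.

G#2 D#2 A2 E2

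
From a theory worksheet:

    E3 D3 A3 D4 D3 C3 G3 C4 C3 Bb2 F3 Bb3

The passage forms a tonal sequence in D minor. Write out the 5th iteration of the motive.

The 4-note cells begin on E3, D3, C3 — each down a 2nd from the last.
Carrying on: Bb2 → A2.
Statement 5 starts on A2 and keeps the same diatonic contour: A2 G2 D3 G3.

A2 G2 D3 G3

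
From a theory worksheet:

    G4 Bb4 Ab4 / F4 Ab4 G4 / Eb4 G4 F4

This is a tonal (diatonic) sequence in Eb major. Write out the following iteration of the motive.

D4 F4 Eb4

Taking 3-note groups, the heads are G4, F4, Eb4: the pattern moves down a 2nd.
From D4 the diatonic shape gives D4 F4 Eb4.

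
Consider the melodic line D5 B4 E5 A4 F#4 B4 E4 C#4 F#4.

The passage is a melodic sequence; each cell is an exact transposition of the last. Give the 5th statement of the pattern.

F#3 D#3 G#3

Taking 3-note groups, the heads are D5, A4, E4: the pattern moves down a 4th.
Extending down a 4th: B3 → F#3.
From F#3 the exact shape gives F#3 D#3 G#3.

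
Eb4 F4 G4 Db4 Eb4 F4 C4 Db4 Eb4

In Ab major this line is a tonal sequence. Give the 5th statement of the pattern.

Ab3 Bb3 C4

The 3-note cells begin on Eb4, Db4, C4 — each down a 2nd from the last.
Extending down a 2nd: Bb3 → Ab3.
So cell 5 is Ab3 Bb3 C4.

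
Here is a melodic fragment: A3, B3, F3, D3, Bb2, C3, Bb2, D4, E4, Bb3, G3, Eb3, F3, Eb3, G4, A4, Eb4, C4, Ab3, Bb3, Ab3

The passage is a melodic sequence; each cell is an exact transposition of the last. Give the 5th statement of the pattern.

Taking 7-note groups, the heads are A3, D4, G4: the pattern moves up a 4th.
Carrying on: C5 → F5.
From F5 the exact shape gives F5 G5 Db5 Bb4 Gb4 Ab4 Gb4.

F5 G5 Db5 Bb4 Gb4 Ab4 Gb4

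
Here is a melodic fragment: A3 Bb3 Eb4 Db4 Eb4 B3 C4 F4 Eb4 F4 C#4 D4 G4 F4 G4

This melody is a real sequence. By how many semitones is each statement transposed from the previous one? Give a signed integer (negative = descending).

2

Unit = 5 notes; the statements start on A3, B3, C#4, moving up a 2nd each time.
A3 to B3 spans +2 semitones.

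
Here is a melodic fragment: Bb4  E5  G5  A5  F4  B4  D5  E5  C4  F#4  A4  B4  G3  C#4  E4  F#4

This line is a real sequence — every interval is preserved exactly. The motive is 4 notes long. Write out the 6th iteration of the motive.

Unit = 4 notes; the statements start on Bb4, F4, C4, G3, moving down a 4th each time.
Continuing the starts: D3 → A2.
From A2 the exact shape gives A2 D#3 F#3 G#3.

A2 D#3 F#3 G#3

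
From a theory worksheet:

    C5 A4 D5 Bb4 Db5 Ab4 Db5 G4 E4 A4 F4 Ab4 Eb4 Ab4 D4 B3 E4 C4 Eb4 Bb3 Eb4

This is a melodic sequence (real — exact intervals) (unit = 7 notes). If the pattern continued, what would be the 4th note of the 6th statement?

The unit is 7 notes. Position-4 pitches of the 3 shown cells: Bb4, F4, C4.
Extending down a 4th: G3 → D3 → A2.

A2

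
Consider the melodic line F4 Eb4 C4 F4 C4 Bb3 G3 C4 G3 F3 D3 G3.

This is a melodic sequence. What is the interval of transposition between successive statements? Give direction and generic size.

With a 4-note motive the entries are F4, C4, G3, each down a 4th from the previous.
F4 to C4 is down a 4th.

down a 4th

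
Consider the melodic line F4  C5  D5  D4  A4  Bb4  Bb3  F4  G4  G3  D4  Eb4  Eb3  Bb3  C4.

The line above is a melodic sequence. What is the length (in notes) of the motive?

15 notes total. Splitting into 5 groups of 3:
F4 C5 D5 | D4 A4 Bb4 | Bb3 F4 G4 | G3 D4 Eb4 | Eb3 Bb3 C4
Each cell is the previous one down a 3rd — so the unit is 3 notes.

3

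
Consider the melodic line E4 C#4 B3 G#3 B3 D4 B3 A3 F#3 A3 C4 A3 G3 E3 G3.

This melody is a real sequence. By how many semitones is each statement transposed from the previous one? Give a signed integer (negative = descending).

-2

The 5-note cells begin on E4, D4, C4 — each down a 2nd from the last.
E4→D4 is 62 − 64 = -2 semitones.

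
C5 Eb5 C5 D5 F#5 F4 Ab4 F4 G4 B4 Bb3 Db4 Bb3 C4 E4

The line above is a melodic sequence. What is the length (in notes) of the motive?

Try groups of 5 (3 cells in 15 notes):
C5 Eb5 C5 D5 F#5 | F4 Ab4 F4 G4 B4 | Bb3 Db4 Bb3 C4 E4
That's a consistent down a 5th shift per cell, and no other grouping gives one.

5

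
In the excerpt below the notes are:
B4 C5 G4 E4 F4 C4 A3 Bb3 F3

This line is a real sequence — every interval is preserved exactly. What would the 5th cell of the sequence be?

The 3-note cells begin on B4, E4, A3 — each down a 5th from the last.
Extending down a 5th: D3 → G2.
So cell 5 is G2 Ab2 Eb2.

G2 Ab2 Eb2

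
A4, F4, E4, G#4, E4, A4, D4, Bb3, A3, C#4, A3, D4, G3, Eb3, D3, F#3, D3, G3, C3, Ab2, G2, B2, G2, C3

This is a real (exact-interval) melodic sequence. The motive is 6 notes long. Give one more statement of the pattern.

F2 Db2 C2 E2 C2 F2

Unit = 6 notes; the statements start on A4, D4, G3, C3, moving down a 5th each time.
So cell 5 is F2 Db2 C2 E2 C2 F2.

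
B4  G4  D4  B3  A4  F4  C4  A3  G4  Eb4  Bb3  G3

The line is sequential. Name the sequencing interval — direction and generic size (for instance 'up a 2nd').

down a 2nd

Unit = 4 notes; the statements start on B4, A4, G4, moving down a 2nd each time.
B4 to A4 is down a 2nd.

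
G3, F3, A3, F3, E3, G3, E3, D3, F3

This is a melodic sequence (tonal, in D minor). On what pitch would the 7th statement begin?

A2

Taking 3-note groups, the heads are G3, F3, E3: the pattern moves down a 2nd.
Extending the heads down a 2nd: D3 → C3 → Bb2 → A2.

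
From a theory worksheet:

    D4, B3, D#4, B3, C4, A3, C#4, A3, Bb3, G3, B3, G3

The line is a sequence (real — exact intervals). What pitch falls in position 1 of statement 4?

Ab3

The unit is 4 notes. Position-1 pitches of the 3 shown cells: D4, C4, Bb3.
From Bb3, down a 2nd gives Ab3.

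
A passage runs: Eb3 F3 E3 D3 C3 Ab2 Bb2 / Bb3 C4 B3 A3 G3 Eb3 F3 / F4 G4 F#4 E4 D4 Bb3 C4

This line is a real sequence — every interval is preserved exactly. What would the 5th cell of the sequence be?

The 7-note cells begin on Eb3, Bb3, F4 — each up a 5th from the last.
Extending up a 5th: C5 → G5.
Statement 5 starts on G5 and keeps the same exact contour: G5 A5 G#5 F#5 E5 C5 D5.

G5 A5 G#5 F#5 E5 C5 D5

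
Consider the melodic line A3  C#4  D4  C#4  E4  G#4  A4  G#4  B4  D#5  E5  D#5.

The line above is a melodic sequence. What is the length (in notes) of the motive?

12 notes total. Splitting into 3 groups of 4:
A3 C#4 D4 C#4 | E4 G#4 A4 G#4 | B4 D#5 E5 D#5
Every group is a transposition up a 5th of the one before; no shorter unit works.

4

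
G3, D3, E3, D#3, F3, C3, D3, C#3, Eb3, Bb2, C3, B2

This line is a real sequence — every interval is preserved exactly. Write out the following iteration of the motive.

Db3 Ab2 Bb2 A2

The 4-note cells begin on G3, F3, Eb3 — each down a 2nd from the last.
So cell 4 is Db3 Ab2 Bb2 A2.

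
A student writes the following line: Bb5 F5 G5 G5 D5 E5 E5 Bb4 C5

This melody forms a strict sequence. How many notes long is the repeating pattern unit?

3

There are 9 notes; a 3-note unit gives 3 cells:
Bb5 F5 G5 | G5 D5 E5 | E5 Bb4 C5
That's a consistent down a 3rd shift per cell, and no other grouping gives one.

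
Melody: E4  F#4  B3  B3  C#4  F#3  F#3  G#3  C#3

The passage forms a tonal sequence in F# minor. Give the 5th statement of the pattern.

Unit = 3 notes; the statements start on E4, B3, F#3, moving down a 4th each time.
Continuing the starts: C#3 → G#2.
Statement 5 starts on G#2 and keeps the same diatonic contour: G#2 A2 D2.

G#2 A2 D2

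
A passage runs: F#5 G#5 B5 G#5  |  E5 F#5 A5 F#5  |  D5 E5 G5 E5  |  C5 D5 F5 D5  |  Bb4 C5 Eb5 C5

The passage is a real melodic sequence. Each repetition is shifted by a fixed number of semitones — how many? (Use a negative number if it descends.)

-2

Taking 4-note groups, the heads are F#5, E5, D5, C5, Bb4: the pattern moves down a 2nd.
F#5→E5 is 76 − 78 = -2 semitones.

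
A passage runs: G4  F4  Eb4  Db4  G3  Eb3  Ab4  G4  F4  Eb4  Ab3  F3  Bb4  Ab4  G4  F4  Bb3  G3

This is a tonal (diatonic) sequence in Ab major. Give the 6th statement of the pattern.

Eb5 Db5 C5 Bb4 Eb4 C4

Unit = 6 notes; the statements start on G4, Ab4, Bb4, moving up a 2nd each time.
Extending up a 2nd: C5 → Db5 → Eb5.
So cell 6 is Eb5 Db5 C5 Bb4 Eb4 C4.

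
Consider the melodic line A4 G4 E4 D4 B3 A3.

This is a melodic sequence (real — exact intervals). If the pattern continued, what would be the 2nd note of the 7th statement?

C#2

The unit is 2 notes. Position-2 pitches of the 3 shown cells: G4, D4, A3.
Each moves down a 4th. Continuing: E3 → B2 → F#2 → C#2.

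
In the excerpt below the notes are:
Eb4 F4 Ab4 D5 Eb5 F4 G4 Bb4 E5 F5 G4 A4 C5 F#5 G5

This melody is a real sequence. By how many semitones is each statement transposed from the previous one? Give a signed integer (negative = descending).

Unit = 5 notes; the statements start on Eb4, F4, G4, moving up a 2nd each time.
Counting half-steps from Eb4 to F4: 2.

2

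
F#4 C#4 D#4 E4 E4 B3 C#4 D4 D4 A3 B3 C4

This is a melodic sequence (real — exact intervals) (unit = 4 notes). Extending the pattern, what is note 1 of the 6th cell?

The unit is 4 notes. Position-1 pitches of the 3 shown cells: F#4, E4, D4.
Each moves down a 2nd. Continuing: C4 → Bb3 → Ab3.

Ab3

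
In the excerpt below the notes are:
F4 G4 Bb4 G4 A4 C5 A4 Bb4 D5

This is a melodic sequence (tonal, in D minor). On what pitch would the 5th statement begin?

C5

With a 3-note motive the entries are F4, G4, A4, each up a 2nd from the previous.
Extending the heads up a 2nd: Bb4 → C5.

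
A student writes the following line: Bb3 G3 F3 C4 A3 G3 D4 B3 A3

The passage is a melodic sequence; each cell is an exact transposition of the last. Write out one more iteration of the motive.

E4 C#4 B3

The 3-note cells begin on Bb3, C4, D4 — each up a 2nd from the last.
From E4 the exact shape gives E4 C#4 B3.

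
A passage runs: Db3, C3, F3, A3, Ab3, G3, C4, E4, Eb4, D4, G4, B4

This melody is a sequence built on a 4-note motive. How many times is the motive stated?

12 notes in groups of 4 gives 12/4 = 3 statements.
Starts: Db3, Ab3, Eb4 — each up a 5th.

3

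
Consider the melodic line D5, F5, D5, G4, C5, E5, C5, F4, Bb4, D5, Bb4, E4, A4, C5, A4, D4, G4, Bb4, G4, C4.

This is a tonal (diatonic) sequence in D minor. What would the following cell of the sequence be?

F4 A4 F4 Bb3

The 4-note cells begin on D5, C5, Bb4, A4, G4 — each down a 2nd from the last.
From F4 the diatonic shape gives F4 A4 F4 Bb3.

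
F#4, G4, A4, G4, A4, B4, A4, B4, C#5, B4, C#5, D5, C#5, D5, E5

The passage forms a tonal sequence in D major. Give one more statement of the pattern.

D5 E5 F#5

Taking 3-note groups, the heads are F#4, G4, A4, B4, C#5: the pattern moves up a 2nd.
From D5 the diatonic shape gives D5 E5 F#5.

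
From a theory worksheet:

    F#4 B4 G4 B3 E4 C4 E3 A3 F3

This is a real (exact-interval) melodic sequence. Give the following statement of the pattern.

A2 D3 Bb2

The 3-note cells begin on F#4, B3, E3 — each down a 5th from the last.
So cell 4 is A2 D3 Bb2.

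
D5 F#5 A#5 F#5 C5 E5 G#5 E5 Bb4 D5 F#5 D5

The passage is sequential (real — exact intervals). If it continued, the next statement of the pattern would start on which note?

Ab4

Taking 4-note groups, the heads are D5, C5, Bb4: the pattern moves down a 2nd.
One more step down a 2nd gives Ab4.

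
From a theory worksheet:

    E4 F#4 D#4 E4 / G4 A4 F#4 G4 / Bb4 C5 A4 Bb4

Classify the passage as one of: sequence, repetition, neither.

Each 4-note cell is the previous one transposed up a 3rd.

sequence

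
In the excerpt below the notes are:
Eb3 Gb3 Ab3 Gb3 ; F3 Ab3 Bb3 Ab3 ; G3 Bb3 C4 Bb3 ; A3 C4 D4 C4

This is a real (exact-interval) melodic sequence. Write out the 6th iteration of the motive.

C#4 E4 F#4 E4

With a 4-note motive the entries are Eb3, F3, G3, A3, each up a 2nd from the previous.
Extending up a 2nd: B3 → C#4.
From C#4 the exact shape gives C#4 E4 F#4 E4.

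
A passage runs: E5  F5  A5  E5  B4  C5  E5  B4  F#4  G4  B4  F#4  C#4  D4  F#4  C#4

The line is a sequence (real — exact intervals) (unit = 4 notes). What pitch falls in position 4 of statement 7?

A#2

With 4-note cells, note 4 of each statement runs E5, B4, F#4, C#4.
Extending down a 4th: G#3 → D#3 → A#2.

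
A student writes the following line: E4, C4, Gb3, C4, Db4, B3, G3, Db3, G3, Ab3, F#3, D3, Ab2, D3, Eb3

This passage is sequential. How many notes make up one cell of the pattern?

5

15 notes total. Splitting into 3 groups of 5:
E4 C4 Gb3 C4 Db4 | B3 G3 Db3 G3 Ab3 | F#3 D3 Ab2 D3 Eb3
That's a consistent down a 4th shift per cell, and no other grouping gives one.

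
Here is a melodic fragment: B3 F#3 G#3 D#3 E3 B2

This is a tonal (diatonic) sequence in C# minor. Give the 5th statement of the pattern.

A2 E2

The 2-note cells begin on B3, G#3, E3 — each down a 3rd from the last.
Carrying on: C#3 → A2.
So cell 5 is A2 E2.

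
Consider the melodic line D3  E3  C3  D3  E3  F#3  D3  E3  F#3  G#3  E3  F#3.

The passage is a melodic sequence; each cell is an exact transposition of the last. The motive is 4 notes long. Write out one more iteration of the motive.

G#3 A#3 F#3 G#3

With a 4-note motive the entries are D3, E3, F#3, each up a 2nd from the previous.
So cell 4 is G#3 A#3 F#3 G#3.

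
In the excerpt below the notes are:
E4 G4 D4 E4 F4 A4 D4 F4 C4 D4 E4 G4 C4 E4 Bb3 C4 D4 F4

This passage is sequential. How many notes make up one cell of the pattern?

6

18 notes total. Splitting into 3 groups of 6:
E4 G4 D4 E4 F4 A4 | D4 F4 C4 D4 E4 G4 | C4 E4 Bb3 C4 D4 F4
Every group is a transposition down a 2nd of the one before; no shorter unit works.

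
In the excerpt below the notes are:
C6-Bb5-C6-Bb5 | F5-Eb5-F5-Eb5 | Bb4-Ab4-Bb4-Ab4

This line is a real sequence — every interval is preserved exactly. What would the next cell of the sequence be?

Taking 4-note groups, the heads are C6, F5, Bb4: the pattern moves down a 5th.
Statement 4 starts on Eb4 and keeps the same exact contour: Eb4 Db4 Eb4 Db4.

Eb4 Db4 Eb4 Db4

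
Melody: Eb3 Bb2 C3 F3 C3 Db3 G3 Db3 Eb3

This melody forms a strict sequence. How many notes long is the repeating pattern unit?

3

There are 9 notes; a 3-note unit gives 3 cells:
Eb3 Bb2 C3 | F3 C3 Db3 | G3 Db3 Eb3
Every group is a transposition up a 2nd of the one before; no shorter unit works.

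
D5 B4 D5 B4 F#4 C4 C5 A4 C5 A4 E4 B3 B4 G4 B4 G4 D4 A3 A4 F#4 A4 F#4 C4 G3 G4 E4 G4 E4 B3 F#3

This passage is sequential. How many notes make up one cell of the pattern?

6

30 notes total. Splitting into 5 groups of 6:
D5 B4 D5 B4 F#4 C4 | C5 A4 C5 A4 E4 B3 | B4 G4 B4 G4 D4 A3 | A4 F#4 A4 F#4 C4 G3 | G4 E4 G4 E4 B3 F#3
Every group is a transposition down a 2nd of the one before; no shorter unit works.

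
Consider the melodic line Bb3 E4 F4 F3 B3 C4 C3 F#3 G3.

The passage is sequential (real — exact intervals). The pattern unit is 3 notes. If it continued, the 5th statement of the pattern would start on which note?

D2

Unit = 3 notes; the statements start on Bb3, F3, C3, moving down a 4th each time.
Continuing: G2 → D2. Statement 5 starts on D2.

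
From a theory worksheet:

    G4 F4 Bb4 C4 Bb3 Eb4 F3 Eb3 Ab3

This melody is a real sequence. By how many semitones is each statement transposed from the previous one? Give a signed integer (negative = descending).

Unit = 3 notes; the statements start on G4, C4, F3, moving down a 5th each time.
Counting half-steps from G4 to C4: -7.

-7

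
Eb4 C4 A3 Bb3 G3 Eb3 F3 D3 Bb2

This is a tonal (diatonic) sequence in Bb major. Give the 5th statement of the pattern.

Unit = 3 notes; the statements start on Eb4, Bb3, F3, moving down a 4th each time.
Carrying on: C3 → G2.
So cell 5 is G2 Eb2 C2.

G2 Eb2 C2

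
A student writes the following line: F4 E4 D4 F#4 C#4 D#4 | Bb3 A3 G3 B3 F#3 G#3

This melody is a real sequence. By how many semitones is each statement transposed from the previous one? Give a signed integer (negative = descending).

-7

Unit = 6 notes; the statements start on F4, Bb3, moving down a 5th each time.
F4 to Bb3 spans -7 semitones.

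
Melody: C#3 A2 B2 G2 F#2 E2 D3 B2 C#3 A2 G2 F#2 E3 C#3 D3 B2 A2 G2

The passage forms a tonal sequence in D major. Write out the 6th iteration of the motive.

A3 F#3 G3 E3 D3 C#3

Taking 6-note groups, the heads are C#3, D3, E3: the pattern moves up a 2nd.
Continuing the starts: F#3 → G3 → A3.
Statement 6 starts on A3 and keeps the same diatonic contour: A3 F#3 G3 E3 D3 C#3.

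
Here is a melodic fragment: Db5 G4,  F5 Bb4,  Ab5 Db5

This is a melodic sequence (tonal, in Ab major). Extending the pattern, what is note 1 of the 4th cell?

The unit is 2 notes. Position-1 pitches of the 3 shown cells: Db5, F5, Ab5.
One more up a 3rd gives C6.

C6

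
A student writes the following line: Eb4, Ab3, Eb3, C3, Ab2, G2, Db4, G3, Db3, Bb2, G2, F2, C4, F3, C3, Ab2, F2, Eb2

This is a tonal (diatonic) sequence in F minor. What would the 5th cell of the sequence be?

Ab3 Db3 Ab2 F2 Db2 C2

With a 6-note motive the entries are Eb4, Db4, C4, each down a 2nd from the previous.
Extending down a 2nd: Bb3 → Ab3.
Statement 5 starts on Ab3 and keeps the same diatonic contour: Ab3 Db3 Ab2 F2 Db2 C2.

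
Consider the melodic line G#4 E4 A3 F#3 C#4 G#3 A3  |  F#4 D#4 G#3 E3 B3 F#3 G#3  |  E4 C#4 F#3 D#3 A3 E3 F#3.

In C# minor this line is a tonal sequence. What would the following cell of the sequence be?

With a 7-note motive the entries are G#4, F#4, E4, each down a 2nd from the previous.
So cell 4 is D#4 B3 E3 C#3 G#3 D#3 E3.

D#4 B3 E3 C#3 G#3 D#3 E3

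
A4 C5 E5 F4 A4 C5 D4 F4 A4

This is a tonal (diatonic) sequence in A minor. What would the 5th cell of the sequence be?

Taking 3-note groups, the heads are A4, F4, D4: the pattern moves down a 3rd.
Extending down a 3rd: B3 → G3.
From G3 the diatonic shape gives G3 B3 D4.

G3 B3 D4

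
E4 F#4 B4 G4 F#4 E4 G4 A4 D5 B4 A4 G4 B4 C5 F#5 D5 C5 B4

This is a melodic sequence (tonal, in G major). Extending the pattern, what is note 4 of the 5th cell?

A5

Grouping in 6s, the 4th note of each cell is G4, B4, D5.
Carrying that up a 3rd forward: F#5 → A5.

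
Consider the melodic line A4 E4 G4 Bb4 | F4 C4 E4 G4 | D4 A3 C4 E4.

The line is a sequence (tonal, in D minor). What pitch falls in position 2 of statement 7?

G2

Grouping in 4s, the 2nd note of each cell is E4, C4, A3.
Carrying that down a 3rd forward: F3 → D3 → Bb2 → G2.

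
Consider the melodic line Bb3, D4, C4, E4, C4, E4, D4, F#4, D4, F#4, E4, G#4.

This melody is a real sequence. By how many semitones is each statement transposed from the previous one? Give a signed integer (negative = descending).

2

Taking 4-note groups, the heads are Bb3, C4, D4: the pattern moves up a 2nd.
Counting half-steps from Bb3 to C4: 2.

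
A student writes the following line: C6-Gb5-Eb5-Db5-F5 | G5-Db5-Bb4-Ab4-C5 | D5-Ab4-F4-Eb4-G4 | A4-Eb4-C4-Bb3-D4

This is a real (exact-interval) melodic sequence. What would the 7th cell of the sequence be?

The 5-note cells begin on C6, G5, D5, A4 — each down a 4th from the last.
Continuing the starts: E4 → B3 → F#3.
From F#3 the exact shape gives F#3 C3 A2 G2 B2.

F#3 C3 A2 G2 B2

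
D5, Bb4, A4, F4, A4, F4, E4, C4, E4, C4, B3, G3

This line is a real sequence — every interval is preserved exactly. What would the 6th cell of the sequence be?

C#3 A2 G#2 E2

With a 4-note motive the entries are D5, A4, E4, each down a 4th from the previous.
Continuing the starts: B3 → F#3 → C#3.
So cell 6 is C#3 A2 G#2 E2.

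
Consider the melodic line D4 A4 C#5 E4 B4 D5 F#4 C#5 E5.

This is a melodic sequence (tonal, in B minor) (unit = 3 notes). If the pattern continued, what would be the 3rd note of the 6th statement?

The unit is 3 notes. Position-3 pitches of the 3 shown cells: C#5, D5, E5.
Extending up a 2nd: F#5 → G5 → A5.

A5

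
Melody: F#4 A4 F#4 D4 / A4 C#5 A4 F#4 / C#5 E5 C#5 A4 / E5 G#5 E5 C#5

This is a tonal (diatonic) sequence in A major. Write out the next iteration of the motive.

Unit = 4 notes; the statements start on F#4, A4, C#5, E5, moving up a 3rd each time.
So cell 5 is G#5 B5 G#5 E5.

G#5 B5 G#5 E5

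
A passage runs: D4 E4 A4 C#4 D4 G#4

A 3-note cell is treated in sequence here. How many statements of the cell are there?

6 notes in groups of 3 gives 6/3 = 2 statements.
Starts: D4, C#4 — each down a 2nd.

2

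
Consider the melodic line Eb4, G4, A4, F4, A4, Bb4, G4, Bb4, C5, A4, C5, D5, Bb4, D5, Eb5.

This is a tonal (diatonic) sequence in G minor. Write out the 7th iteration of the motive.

The 3-note cells begin on Eb4, F4, G4, A4, Bb4 — each up a 2nd from the last.
Extending up a 2nd: C5 → D5.
From D5 the diatonic shape gives D5 F5 G5.

D5 F5 G5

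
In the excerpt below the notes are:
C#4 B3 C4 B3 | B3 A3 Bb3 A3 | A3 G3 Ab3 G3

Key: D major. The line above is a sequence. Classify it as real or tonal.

Each cell has the same semitone pattern (-2, 1, -1) — intervals are preserved exactly.
And C4 lies outside D major, so the sequence is real rather than tonal.

real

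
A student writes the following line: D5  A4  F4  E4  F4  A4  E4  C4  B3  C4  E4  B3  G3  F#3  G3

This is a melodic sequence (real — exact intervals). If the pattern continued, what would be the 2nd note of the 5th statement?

C#3

With 5-note cells, note 2 of each statement runs A4, E4, B3.
Each moves down a 4th. Continuing: F#3 → C#3.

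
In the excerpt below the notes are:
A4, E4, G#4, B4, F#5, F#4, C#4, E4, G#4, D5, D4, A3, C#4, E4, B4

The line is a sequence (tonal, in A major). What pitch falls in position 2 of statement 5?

With 5-note cells, note 2 of each statement runs E4, C#4, A3.
Each moves down a 3rd. Continuing: F#3 → D3.

D3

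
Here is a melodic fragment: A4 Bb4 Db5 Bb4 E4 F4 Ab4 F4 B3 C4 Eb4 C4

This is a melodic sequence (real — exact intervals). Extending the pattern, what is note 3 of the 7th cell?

The unit is 4 notes. Position-3 pitches of the 3 shown cells: Db5, Ab4, Eb4.
Each moves down a 4th. Continuing: Bb3 → F3 → C3 → G2.

G2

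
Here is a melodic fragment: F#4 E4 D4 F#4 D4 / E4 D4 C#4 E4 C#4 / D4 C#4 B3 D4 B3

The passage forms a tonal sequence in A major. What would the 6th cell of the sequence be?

Unit = 5 notes; the statements start on F#4, E4, D4, moving down a 2nd each time.
Carrying on: C#4 → B3 → A3.
Statement 6 starts on A3 and keeps the same diatonic contour: A3 G#3 F#3 A3 F#3.

A3 G#3 F#3 A3 F#3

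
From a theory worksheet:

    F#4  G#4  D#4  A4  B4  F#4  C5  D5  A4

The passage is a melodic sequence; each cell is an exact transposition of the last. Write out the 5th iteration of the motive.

With a 3-note motive the entries are F#4, A4, C5, each up a 3rd from the previous.
Extending up a 3rd: Eb5 → Gb5.
Statement 5 starts on Gb5 and keeps the same exact contour: Gb5 Ab5 Eb5.

Gb5 Ab5 Eb5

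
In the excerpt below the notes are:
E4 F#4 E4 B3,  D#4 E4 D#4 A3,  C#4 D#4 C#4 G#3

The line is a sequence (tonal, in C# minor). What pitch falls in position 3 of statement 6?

G#3

With 4-note cells, note 3 of each statement runs E4, D#4, C#4.
Carrying that down a 2nd forward: B3 → A3 → G#3.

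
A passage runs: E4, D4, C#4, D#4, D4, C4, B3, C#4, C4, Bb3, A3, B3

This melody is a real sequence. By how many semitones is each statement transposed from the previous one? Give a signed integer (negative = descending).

The 4-note cells begin on E4, D4, C4 — each down a 2nd from the last.
Counting half-steps from E4 to D4: -2.

-2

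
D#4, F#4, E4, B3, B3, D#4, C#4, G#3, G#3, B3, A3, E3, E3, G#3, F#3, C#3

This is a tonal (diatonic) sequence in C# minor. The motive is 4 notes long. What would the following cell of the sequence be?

C#3 E3 D#3 A2

With a 4-note motive the entries are D#4, B3, G#3, E3, each down a 3rd from the previous.
From C#3 the diatonic shape gives C#3 E3 D#3 A2.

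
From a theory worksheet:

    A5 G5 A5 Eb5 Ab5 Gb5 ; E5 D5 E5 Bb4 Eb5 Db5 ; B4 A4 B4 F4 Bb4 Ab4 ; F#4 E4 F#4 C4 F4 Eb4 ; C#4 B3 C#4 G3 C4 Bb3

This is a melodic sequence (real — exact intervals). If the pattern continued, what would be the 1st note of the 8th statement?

A#2

Grouping in 6s, the 1st note of each cell is A5, E5, B4, F#4, C#4.
Each moves down a 4th. Continuing: G#3 → D#3 → A#2.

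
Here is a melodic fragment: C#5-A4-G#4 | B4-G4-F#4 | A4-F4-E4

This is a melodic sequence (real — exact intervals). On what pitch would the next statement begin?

With a 3-note motive the entries are C#5, B4, A4, each down a 2nd from the previous.
One more step down a 2nd gives G4.

G4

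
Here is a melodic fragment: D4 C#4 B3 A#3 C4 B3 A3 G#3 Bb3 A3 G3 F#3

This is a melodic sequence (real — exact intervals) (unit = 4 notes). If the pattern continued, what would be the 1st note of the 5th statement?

Gb3

With 4-note cells, note 1 of each statement runs D4, C4, Bb3.
Extending down a 2nd: Ab3 → Gb3.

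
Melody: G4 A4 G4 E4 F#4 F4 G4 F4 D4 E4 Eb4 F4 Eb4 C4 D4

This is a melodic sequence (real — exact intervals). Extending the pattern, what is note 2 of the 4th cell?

Eb4

Grouping in 5s, the 2nd note of each cell is A4, G4, F4.
One more down a 2nd gives Eb4.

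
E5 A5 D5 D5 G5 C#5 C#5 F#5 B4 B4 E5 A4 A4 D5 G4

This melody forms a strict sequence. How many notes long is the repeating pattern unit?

Try groups of 3 (5 cells in 15 notes):
E5 A5 D5 | D5 G5 C#5 | C#5 F#5 B4 | B4 E5 A4 | A4 D5 G4
That's a consistent down a 2nd shift per cell, and no other grouping gives one.

3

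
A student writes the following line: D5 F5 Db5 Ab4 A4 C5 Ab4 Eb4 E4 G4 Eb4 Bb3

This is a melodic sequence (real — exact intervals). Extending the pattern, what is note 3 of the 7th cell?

The unit is 4 notes. Position-3 pitches of the 3 shown cells: Db5, Ab4, Eb4.
Extending down a 4th: Bb3 → F3 → C3 → G2.

G2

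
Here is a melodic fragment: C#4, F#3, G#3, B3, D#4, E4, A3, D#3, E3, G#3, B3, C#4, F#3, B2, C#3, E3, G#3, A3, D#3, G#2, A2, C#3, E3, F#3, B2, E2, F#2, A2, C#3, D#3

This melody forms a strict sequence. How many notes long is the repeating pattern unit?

6

There are 30 notes; a 6-note unit gives 5 cells:
C#4 F#3 G#3 B3 D#4 E4 | A3 D#3 E3 G#3 B3 C#4 | F#3 B2 C#3 E3 G#3 A3 | D#3 G#2 A2 C#3 E3 F#3 | B2 E2 F#2 A2 C#3 D#3
Every group is a transposition down a 3rd of the one before; no shorter unit works.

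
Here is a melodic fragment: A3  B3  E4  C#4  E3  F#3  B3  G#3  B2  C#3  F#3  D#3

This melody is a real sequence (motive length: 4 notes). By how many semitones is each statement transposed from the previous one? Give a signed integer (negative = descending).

Taking 4-note groups, the heads are A3, E3, B2: the pattern moves down a 4th.
Counting half-steps from A3 to E3: -5.

-5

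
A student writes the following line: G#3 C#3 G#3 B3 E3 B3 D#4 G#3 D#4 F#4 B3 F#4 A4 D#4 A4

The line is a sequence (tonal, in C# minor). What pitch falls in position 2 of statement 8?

With 3-note cells, note 2 of each statement runs C#3, E3, G#3, B3, D#4.
Each moves up a 3rd. Continuing: F#4 → A4 → C#5.

C#5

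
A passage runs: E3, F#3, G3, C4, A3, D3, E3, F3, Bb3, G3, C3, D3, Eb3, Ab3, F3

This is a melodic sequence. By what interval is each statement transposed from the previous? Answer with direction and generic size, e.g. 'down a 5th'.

down a 2nd

Unit = 5 notes; the statements start on E3, D3, C3, moving down a 2nd each time.
From E3 to D3: down a 2nd.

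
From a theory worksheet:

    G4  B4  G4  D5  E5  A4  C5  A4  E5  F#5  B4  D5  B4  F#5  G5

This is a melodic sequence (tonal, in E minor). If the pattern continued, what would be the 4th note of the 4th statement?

Grouping in 5s, the 4th note of each cell is D5, E5, F#5.
Each moves up a 2nd; the next is G5.

G5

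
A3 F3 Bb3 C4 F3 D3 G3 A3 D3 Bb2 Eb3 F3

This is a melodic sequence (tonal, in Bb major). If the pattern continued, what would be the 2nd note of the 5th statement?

Eb2

Grouping in 4s, the 2nd note of each cell is F3, D3, Bb2.
Extending down a 3rd: G2 → Eb2.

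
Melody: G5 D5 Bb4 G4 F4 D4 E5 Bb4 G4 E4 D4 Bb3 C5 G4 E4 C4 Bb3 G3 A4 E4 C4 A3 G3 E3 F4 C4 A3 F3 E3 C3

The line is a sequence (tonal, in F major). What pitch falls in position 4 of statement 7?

Bb2

With 6-note cells, note 4 of each statement runs G4, E4, C4, A3, F3.
Extending down a 3rd: D3 → Bb2.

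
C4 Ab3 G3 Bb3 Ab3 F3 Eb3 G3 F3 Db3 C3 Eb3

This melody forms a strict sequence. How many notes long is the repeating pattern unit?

There are 12 notes; a 4-note unit gives 3 cells:
C4 Ab3 G3 Bb3 | Ab3 F3 Eb3 G3 | F3 Db3 C3 Eb3
Each cell is the previous one down a 3rd — so the unit is 4 notes.

4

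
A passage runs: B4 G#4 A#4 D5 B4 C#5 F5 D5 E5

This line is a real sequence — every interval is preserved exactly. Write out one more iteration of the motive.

Ab5 F5 G5

Unit = 3 notes; the statements start on B4, D5, F5, moving up a 3rd each time.
So cell 4 is Ab5 F5 G5.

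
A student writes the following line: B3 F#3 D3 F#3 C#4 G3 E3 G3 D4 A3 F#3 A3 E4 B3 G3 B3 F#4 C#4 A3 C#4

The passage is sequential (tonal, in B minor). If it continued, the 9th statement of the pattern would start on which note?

C#5

Taking 4-note groups, the heads are B3, C#4, D4, E4, F#4: the pattern moves up a 2nd.
Extending the heads up a 2nd: G4 → A4 → B4 → C#5.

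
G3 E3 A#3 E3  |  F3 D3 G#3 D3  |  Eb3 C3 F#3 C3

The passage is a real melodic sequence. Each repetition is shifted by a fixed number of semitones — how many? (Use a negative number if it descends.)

-2

Taking 4-note groups, the heads are G3, F3, Eb3: the pattern moves down a 2nd.
Counting half-steps from G3 to F3: -2.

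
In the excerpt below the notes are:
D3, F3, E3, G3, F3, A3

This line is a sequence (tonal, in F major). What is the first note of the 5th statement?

Taking 2-note groups, the heads are D3, E3, F3: the pattern moves up a 2nd.
Continuing: G3 → A3. Statement 5 starts on A3.

A3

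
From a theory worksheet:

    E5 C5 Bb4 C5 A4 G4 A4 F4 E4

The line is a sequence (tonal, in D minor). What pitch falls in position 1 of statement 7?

G3

The unit is 3 notes. Position-1 pitches of the 3 shown cells: E5, C5, A4.
Extending down a 3rd: F4 → D4 → Bb3 → G3.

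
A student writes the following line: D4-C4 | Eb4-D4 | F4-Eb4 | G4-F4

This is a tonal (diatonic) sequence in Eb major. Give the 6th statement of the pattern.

Bb4 Ab4

Unit = 2 notes; the statements start on D4, Eb4, F4, G4, moving up a 2nd each time.
Continuing the starts: Ab4 → Bb4.
So cell 6 is Bb4 Ab4.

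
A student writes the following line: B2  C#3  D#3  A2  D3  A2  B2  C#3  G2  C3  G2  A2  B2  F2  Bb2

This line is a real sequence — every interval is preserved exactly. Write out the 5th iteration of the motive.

Eb2 F2 G2 Db2 Gb2

Taking 5-note groups, the heads are B2, A2, G2: the pattern moves down a 2nd.
Extending down a 2nd: F2 → Eb2.
From Eb2 the exact shape gives Eb2 F2 G2 Db2 Gb2.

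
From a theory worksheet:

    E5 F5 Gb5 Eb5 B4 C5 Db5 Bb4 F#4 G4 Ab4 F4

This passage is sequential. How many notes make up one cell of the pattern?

There are 12 notes; a 4-note unit gives 3 cells:
E5 F5 Gb5 Eb5 | B4 C5 Db5 Bb4 | F#4 G4 Ab4 F4
That's a consistent down a 4th shift per cell, and no other grouping gives one.

4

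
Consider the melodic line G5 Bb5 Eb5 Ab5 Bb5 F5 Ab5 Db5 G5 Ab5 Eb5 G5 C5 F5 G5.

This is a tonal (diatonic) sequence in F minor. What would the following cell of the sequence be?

Db5 F5 Bb4 Eb5 F5

With a 5-note motive the entries are G5, F5, Eb5, each down a 2nd from the previous.
From Db5 the diatonic shape gives Db5 F5 Bb4 Eb5 F5.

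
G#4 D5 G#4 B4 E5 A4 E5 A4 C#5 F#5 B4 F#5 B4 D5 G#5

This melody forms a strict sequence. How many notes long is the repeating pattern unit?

There are 15 notes; a 5-note unit gives 3 cells:
G#4 D5 G#4 B4 E5 | A4 E5 A4 C#5 F#5 | B4 F#5 B4 D5 G#5
That's a consistent up a 2nd shift per cell, and no other grouping gives one.

5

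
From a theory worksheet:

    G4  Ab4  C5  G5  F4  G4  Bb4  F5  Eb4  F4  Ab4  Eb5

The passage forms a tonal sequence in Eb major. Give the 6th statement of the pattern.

Bb3 C4 Eb4 Bb4

With a 4-note motive the entries are G4, F4, Eb4, each down a 2nd from the previous.
Extending down a 2nd: D4 → C4 → Bb3.
Statement 6 starts on Bb3 and keeps the same diatonic contour: Bb3 C4 Eb4 Bb4.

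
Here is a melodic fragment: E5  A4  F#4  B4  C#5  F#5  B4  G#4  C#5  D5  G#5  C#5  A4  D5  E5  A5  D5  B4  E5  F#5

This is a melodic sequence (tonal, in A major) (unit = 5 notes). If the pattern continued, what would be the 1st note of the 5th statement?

B5

The unit is 5 notes. Position-1 pitches of the 4 shown cells: E5, F#5, G#5, A5.
From A5, up a 2nd gives B5.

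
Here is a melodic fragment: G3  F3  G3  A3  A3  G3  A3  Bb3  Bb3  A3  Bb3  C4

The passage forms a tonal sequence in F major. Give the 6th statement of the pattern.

E4 D4 E4 F4

Taking 4-note groups, the heads are G3, A3, Bb3: the pattern moves up a 2nd.
Extending up a 2nd: C4 → D4 → E4.
From E4 the diatonic shape gives E4 D4 E4 F4.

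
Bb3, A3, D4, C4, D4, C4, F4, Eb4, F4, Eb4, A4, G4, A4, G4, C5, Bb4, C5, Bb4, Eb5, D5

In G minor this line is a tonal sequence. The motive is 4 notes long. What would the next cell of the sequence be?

Eb5 D5 G5 F5

The 4-note cells begin on Bb3, D4, F4, A4, C5 — each up a 3rd from the last.
So cell 6 is Eb5 D5 G5 F5.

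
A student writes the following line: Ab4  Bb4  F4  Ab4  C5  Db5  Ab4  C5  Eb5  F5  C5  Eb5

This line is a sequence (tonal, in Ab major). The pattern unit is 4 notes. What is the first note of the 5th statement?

Unit = 4 notes; the statements start on Ab4, C5, Eb5, moving up a 3rd each time.
Extending the heads up a 3rd: G5 → Bb5.

Bb5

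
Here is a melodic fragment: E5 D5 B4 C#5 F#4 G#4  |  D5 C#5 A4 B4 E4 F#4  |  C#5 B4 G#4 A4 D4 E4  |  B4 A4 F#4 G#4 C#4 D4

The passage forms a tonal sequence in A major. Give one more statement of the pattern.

A4 G#4 E4 F#4 B3 C#4

Unit = 6 notes; the statements start on E5, D5, C#5, B4, moving down a 2nd each time.
So cell 5 is A4 G#4 E4 F#4 B3 C#4.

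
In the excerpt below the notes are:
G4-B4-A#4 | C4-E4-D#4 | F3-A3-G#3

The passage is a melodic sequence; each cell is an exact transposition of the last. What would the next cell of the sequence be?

Unit = 3 notes; the statements start on G4, C4, F3, moving down a 5th each time.
Statement 4 starts on Bb2 and keeps the same exact contour: Bb2 D3 C#3.

Bb2 D3 C#3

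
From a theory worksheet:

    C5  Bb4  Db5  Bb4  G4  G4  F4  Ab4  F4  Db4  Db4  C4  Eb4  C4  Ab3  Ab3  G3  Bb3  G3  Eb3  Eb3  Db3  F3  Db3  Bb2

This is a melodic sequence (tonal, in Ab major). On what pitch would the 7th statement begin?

F2

Taking 5-note groups, the heads are C5, G4, Db4, Ab3, Eb3: the pattern moves down a 4th.
Continuing: Bb2 → F2. Statement 7 starts on F2.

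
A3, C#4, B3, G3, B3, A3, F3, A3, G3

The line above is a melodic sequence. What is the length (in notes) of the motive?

9 notes total. Splitting into 3 groups of 3:
A3 C#4 B3 | G3 B3 A3 | F3 A3 G3
Each cell is the previous one down a 2nd — so the unit is 3 notes.

3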